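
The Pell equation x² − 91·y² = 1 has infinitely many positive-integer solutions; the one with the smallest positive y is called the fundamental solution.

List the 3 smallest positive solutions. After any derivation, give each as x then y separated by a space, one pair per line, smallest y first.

√91 = [9; 1,1,5,1,5,1,1,18, …], period ℓ=8 (even) → k=7
i=0: a=9 ⇒ p=9, q=1
…
i=3: a=5 ⇒ p=105, q=11
i=4: a=1 ⇒ p=124, q=13
i=5: a=5 ⇒ p=725, q=76
i=6: a=1 ⇒ p=849, q=89
i=7: a=1 ⇒ p=1574, q=165
fundamental: x₁=1574, y₁=165  (since 2477476 − 91·27225 = 1)
(x_2, y_2) = (1574·1574 + 91·165·165, 1574·165 + 165·1574) = (4954951, 519420)
(x_3, y_3) = (1574·4954951 + 91·165·519420, 1574·519420 + 165·4954951) = (15598184174, 1635133995)

1574 165
4954951 519420
15598184174 1635133995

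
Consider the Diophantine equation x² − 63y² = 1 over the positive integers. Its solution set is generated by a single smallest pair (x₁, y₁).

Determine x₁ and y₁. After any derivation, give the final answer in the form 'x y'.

d=63: √d = [7; 1,14] (ℓ=2, even), read p_1/q_1
step 0: (7, 1)  from 7·(1,0) + (0,1)
step 1: (8, 1)  from 1·(7,1) + (1,0)
(x₁, y₁) = (8, 1);  8² − 63·1² = 1 ✓

8 1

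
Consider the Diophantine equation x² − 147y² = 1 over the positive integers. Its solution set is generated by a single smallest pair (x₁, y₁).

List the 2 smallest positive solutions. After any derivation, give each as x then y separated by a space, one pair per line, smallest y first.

√147 → a₀=12, period (8,24); ℓ=2 even so k=1
i=0: a=12 ⇒ p=12, q=1
i=1: a=8 ⇒ p=97, q=8
(x₁, y₁) = (97, 8);  97² − 147·8² = 1 ✓
n=2: (97,8)∘(97,8) = (97·97+147·8·8, 97·8+8·97) = (18817,1552)

97 8
18817 1552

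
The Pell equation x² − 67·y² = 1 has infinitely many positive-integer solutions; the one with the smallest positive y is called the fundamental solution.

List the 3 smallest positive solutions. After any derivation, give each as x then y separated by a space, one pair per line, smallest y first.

48842 5967
4771081927 582880428
466058366908226 56938091722785

√67 → a₀=8, period (5,2,1,1,7,1,1,2,5,16); ℓ=10 even so k=9
step 0: (8, 1)  from 8·(1,0) + (0,1)
step 1: (41, 5)  from 5·(8,1) + (1,0)
step 2: (90, 11)  from 2·(41,5) + (8,1)
step 3: (131, 16)  from 1·(90,11) + (41,5)
…
step 8: (9053, 1106)  from 2·(3577,437) + (1899,232)
step 9: (48842, 5967)  from 5·(9053,1106) + (3577,437)
fundamental: x₁=48842, y₁=5967  (since 2385540964 − 67·35605089 = 1)
(48842+5967√67)^2 = 4771081927 + 582880428√67
(48842+5967√67)^3 = 466058366908226 + 56938091722785√67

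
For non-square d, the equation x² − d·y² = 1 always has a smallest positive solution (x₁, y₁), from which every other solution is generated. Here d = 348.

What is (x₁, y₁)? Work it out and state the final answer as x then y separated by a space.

√348 = [18; 1,1,1,8,1,1,1,36, …], period ℓ=8 (even) → k=7
k=0  a_k=18  p_k/q_k = 18/1
k=1  a_k=1  p_k/q_k = 19/1
k=2  a_k=1  p_k/q_k = 37/2
k=3  a_k=1  p_k/q_k = 56/3
k=4  a_k=8  p_k/q_k = 485/26
…
k=6  a_k=1  p_k/q_k = 1026/55
k=7  a_k=1  p_k/q_k = 1567/84
→ (1567, 84).  Check: 1567²=2455489, 348·84²=2455488, difference 1.

1567 84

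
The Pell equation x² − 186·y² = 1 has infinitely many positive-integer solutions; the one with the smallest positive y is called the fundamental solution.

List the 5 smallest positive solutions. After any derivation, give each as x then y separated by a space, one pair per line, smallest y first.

d=186: √d = [13; 1,1,1,3,4,3,1,1,1,26] (ℓ=10, even), read p_9/q_9
a_0=13:  p_0=13·1+0=13,  q_0=13·0+1=1
…
a_8=1:  p_8=1·2714+2073=4787,  q_8=1·199+152=351
a_9=1:  p_9=1·4787+2714=7501,  q_9=1·351+199=550
→ (7501, 550).  Check: 7501²=56265001, 186·550²=56265000, difference 1.
(7501+550√186)^2 = 112530001 + 8251100√186
(7501+550√186)^3 = 1688175067501 + 123783001650√186
(7501+550√186)^4 = 25326002250120001 + 1856992582502200√186
(7501+550√186)^5 = 379940684068125187501 + 27858602598915002750√186

7501 550
112530001 8251100
1688175067501 123783001650
25326002250120001 1856992582502200
379940684068125187501 27858602598915002750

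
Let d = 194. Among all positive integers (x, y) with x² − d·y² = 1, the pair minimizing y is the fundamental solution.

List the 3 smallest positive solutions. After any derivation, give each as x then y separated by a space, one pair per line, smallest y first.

195 14
76049 5460
29658915 2129386

√194 → a₀=13, period (1,12,1,26); ℓ=4 even so k=3
i=0: a=13 ⇒ p=13, q=1
…
i=2: a=12 ⇒ p=181, q=13
i=3: a=1 ⇒ p=195, q=14
fundamental: x₁=195, y₁=14  (since 38025 − 194·196 = 1)
k=2:  x_2 = 195·195+194·14·14 = 76049,  y_2 = 195·14+14·195 = 5460
k=3:  x_3 = 195·76049+194·14·5460 = 29658915,  y_3 = 195·5460+14·76049 = 2129386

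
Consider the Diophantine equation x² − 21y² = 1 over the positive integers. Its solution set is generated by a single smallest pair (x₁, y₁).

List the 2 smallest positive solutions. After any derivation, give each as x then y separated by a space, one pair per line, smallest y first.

√21 → a₀=4, period (1,1,2,1,1,8); ℓ=6 even so k=5
i=0: a=4 ⇒ p=4, q=1
…
i=2: a=1 ⇒ p=9, q=2
i=3: a=2 ⇒ p=23, q=5
i=4: a=1 ⇒ p=32, q=7
i=5: a=1 ⇒ p=55, q=12
(x₁, y₁) = (55, 12);  55² − 21·12² = 1 ✓
(x_2, y_2) = (55·55 + 21·12·12, 55·12 + 12·55) = (6049, 1320)

55 12
6049 1320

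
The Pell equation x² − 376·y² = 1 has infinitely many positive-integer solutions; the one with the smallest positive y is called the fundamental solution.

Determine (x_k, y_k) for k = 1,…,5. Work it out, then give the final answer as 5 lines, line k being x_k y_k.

√376 → a₀=19, period (2,1,1,3,1,…,1,2,38); ℓ=16 even so k=15
k=0  a_k=19  p_k/q_k = 19/1
k=1  a_k=2  p_k/q_k = 39/2
k=2  a_k=1  p_k/q_k = 58/3
…
k=4  a_k=3  p_k/q_k = 349/18
k=5  a_k=1  p_k/q_k = 446/23
…
k=7  a_k=2  p_k/q_k = 2928/151
k=8  a_k=4  p_k/q_k = 12953/668
k=9  a_k=2  p_k/q_k = 28834/1487
k=10  a_k=2  p_k/q_k = 70621/3642
…
k=12  a_k=3  p_k/q_k = 368986/19029
k=13  a_k=1  p_k/q_k = 468441/24158
k=14  a_k=1  p_k/q_k = 837427/43187
k=15  a_k=2  p_k/q_k = 2143295/110532
fundamental: x₁=2143295, y₁=110532  (since 4593713457025 − 376·12217323024 = 1)
(2143295+110532√376)^2 = 9187426914049 + 473805365880√376
(2143295+110532√376)^3 = 39382732335491159615 + 2031009343327438668√376
(2143295+110532√376)^4 = 168817626601983862467148801 + 8706104341013491514496240√376
(2143295+110532√376)^5 = 723651950015758622280719887718975 + 37319499807142991581781109982932√376

2143295 110532
9187426914049 473805365880
39382732335491159615 2031009343327438668
168817626601983862467148801 8706104341013491514496240
723651950015758622280719887718975 37319499807142991581781109982932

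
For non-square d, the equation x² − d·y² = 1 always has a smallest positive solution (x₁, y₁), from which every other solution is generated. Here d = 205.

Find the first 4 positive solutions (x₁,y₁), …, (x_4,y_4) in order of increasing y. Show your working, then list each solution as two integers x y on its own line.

d=205: √d = [14; 3,6,1,4,1,6,3,28] (ℓ=8, even), read p_7/q_7
a_0=14:  p_0=14·1+0=14,  q_0=14·0+1=1
…
a_2=6:  p_2=6·43+14=272,  q_2=6·3+1=19
…
a_6=6:  p_6=6·1847+1532=12614,  q_6=6·129+107=881
a_7=3:  p_7=3·12614+1847=39689,  q_7=3·881+129=2772
fundamental: x₁=39689, y₁=2772  (since 1575216721 − 205·7683984 = 1)
(x_2, y_2) = (39689·39689 + 205·2772·2772, 39689·2772 + 2772·39689) = (3150433441, 220035816)
(x_3, y_3) = (39689·3150433441 + 205·2772·220035816, 39689·220035816 + 2772·3150433441) = (250075105640009, 17466002999676)
(x_4, y_4) = (39689·250075105640009 + 205·2772·17466002999676, 39689·17466002999676 + 2772·250075105640009) = (19850461732342200961, 1386416385888245712)

39689 2772
3150433441 220035816
250075105640009 17466002999676
19850461732342200961 1386416385888245712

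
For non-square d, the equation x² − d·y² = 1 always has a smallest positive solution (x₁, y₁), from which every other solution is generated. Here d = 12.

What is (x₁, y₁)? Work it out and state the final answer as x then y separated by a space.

7 2

[3; 2,6] for √12; ℓ=2 ⇒ convergent index 1
i=0: a=3 ⇒ p=3, q=1
i=1: a=2 ⇒ p=7, q=2
fundamental: x₁=7, y₁=2  (since 49 − 12·4 = 1)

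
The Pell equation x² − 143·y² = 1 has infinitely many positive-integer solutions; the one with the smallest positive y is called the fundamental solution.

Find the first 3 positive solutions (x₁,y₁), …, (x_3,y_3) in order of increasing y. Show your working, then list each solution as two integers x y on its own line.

[11; 1,22] for √143; ℓ=2 ⇒ convergent index 1
k=0  a_k=11  p_k/q_k = 11/1
k=1  a_k=1  p_k/q_k = 12/1
(x₁, y₁) = (12, 1);  12² − 143·1² = 1 ✓
k=2:  x_2 = 12·12+143·1·1 = 287,  y_2 = 12·1+1·12 = 24
k=3:  x_3 = 12·287+143·1·24 = 6876,  y_3 = 12·24+1·287 = 575

12 1
287 24
6876 575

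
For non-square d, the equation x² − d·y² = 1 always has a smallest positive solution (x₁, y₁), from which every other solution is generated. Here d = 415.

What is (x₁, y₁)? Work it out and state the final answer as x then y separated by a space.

√415 → a₀=20, period (2,1,2,4,6,…,1,2,40); ℓ=16 even so k=15
i=0: a=20 ⇒ p=20, q=1
i=1: a=2 ⇒ p=41, q=2
i=2: a=1 ⇒ p=61, q=3
i=3: a=2 ⇒ p=163, q=8
…
i=5: a=6 ⇒ p=4441, q=218
…
i=7: a=1 ⇒ p=9595, q=471
i=8: a=3 ⇒ p=33939, q=1666
…
i=11: a=6 ⇒ p=508372, q=24955
i=12: a=4 ⇒ p=2110961, q=103623
…
i=14: a=1 ⇒ p=6841255, q=335824
i=15: a=2 ⇒ p=18412804, q=903849
fundamental: x₁=18412804, y₁=903849  (since 339031351142416 − 415·816943014801 = 1)

18412804 903849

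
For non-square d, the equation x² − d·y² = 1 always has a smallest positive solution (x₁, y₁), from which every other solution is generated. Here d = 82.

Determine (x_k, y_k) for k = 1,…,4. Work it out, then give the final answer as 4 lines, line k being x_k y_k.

163 18
53137 5868
17322499 1912950
5647081537 623615832

√82 → a₀=9, period (18); ℓ=1 odd so k=1
a_0=9:  p_0=9·1+0=9,  q_0=9·0+1=1
a_1=18:  p_1=18·9+1=163,  q_1=18·1+0=18
→ (163, 18).  Check: 163²=26569, 82·18²=26568, difference 1.
k=2:  x_2 = 163·163+82·18·18 = 53137,  y_2 = 163·18+18·163 = 5868
k=3:  x_3 = 163·53137+82·18·5868 = 17322499,  y_3 = 163·5868+18·53137 = 1912950
k=4:  x_4 = 163·17322499+82·18·1912950 = 5647081537,  y_4 = 163·1912950+18·17322499 = 623615832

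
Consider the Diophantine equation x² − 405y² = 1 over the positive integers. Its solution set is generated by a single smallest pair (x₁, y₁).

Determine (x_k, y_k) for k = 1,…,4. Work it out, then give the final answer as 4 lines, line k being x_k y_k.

161 8
51841 2576
16692641 829464
5374978561 267084832

[20; 8,40] for √405; ℓ=2 ⇒ convergent index 1
i=0: a=20 ⇒ p=20, q=1
i=1: a=8 ⇒ p=161, q=8
→ (161, 8).  Check: 161²=25921, 405·8²=25920, difference 1.
k=2:  x_2 = 161·161+405·8·8 = 51841,  y_2 = 161·8+8·161 = 2576
k=3:  x_3 = 161·51841+405·8·2576 = 16692641,  y_3 = 161·2576+8·51841 = 829464
k=4:  x_4 = 161·16692641+405·8·829464 = 5374978561,  y_4 = 161·829464+8·16692641 = 267084832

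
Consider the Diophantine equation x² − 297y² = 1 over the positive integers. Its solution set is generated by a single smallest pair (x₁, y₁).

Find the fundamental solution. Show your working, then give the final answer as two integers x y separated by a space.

48599 2820

√297 = [17; 4,3,1,1,2,1,1,3,4,34, …], period ℓ=10 (even) → k=9
i=0: a=17 ⇒ p=17, q=1
…
i=2: a=3 ⇒ p=224, q=13
i=3: a=1 ⇒ p=293, q=17
i=4: a=1 ⇒ p=517, q=30
i=5: a=2 ⇒ p=1327, q=77
i=6: a=1 ⇒ p=1844, q=107
i=7: a=1 ⇒ p=3171, q=184
i=8: a=3 ⇒ p=11357, q=659
i=9: a=4 ⇒ p=48599, q=2820
fundamental: x₁=48599, y₁=2820  (since 2361862801 − 297·7952400 = 1)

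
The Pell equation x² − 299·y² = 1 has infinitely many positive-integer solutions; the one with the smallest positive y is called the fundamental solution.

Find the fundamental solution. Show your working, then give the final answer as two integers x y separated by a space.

415 24

√299 = [17; 3,2,3,34, …], period ℓ=4 (even) → k=3
i=0: a=17 ⇒ p=17, q=1
i=1: a=3 ⇒ p=52, q=3
i=2: a=2 ⇒ p=121, q=7
i=3: a=3 ⇒ p=415, q=24
fundamental: x₁=415, y₁=24  (since 172225 − 299·576 = 1)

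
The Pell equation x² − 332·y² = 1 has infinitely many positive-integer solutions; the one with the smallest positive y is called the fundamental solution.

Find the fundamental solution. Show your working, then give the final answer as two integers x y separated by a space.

[18; 4,1,1,8,1,1,4,36] for √332; ℓ=8 ⇒ convergent index 7
k=0  a_k=18  p_k/q_k = 18/1
…
k=2  a_k=1  p_k/q_k = 91/5
k=3  a_k=1  p_k/q_k = 164/9
k=4  a_k=8  p_k/q_k = 1403/77
k=5  a_k=1  p_k/q_k = 1567/86
k=6  a_k=1  p_k/q_k = 2970/163
k=7  a_k=4  p_k/q_k = 13447/738
(x₁, y₁) = (13447, 738);  13447² − 332·738² = 1 ✓

13447 738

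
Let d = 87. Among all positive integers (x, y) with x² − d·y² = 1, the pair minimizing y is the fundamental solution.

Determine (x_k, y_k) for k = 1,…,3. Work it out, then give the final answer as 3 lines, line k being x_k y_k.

28 3
1567 168
87724 9405

d=87: √d = [9; 3,18] (ℓ=2, even), read p_1/q_1
k=0  a_k=9  p_k/q_k = 9/1
k=1  a_k=3  p_k/q_k = 28/3
fundamental: x₁=28, y₁=3  (since 784 − 87·9 = 1)
k=2:  x_2 = 28·28+87·3·3 = 1567,  y_2 = 28·3+3·28 = 168
k=3:  x_3 = 28·1567+87·3·168 = 87724,  y_3 = 28·168+3·1567 = 9405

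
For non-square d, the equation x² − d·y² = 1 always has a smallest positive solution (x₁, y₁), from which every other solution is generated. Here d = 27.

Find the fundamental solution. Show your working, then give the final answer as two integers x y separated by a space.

d=27: √d = [5; 5,10] (ℓ=2, even), read p_1/q_1
step 0: (5, 1)  from 5·(1,0) + (0,1)
step 1: (26, 5)  from 5·(5,1) + (1,0)
fundamental: x₁=26, y₁=5  (since 676 − 27·25 = 1)

26 5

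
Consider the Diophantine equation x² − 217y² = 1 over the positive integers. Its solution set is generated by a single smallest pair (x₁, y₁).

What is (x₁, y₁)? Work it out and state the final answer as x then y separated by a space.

√217 → a₀=14, period (1,2,1,2,1,…,2,1,28); ℓ=16 even so k=15
step 0: (14, 1)  from 14·(1,0) + (0,1)
step 1: (15, 1)  from 1·(14,1) + (1,0)
step 2: (44, 3)  from 2·(15,1) + (14,1)
…
step 4: (162, 11)  from 2·(59,4) + (44,3)
step 5: (221, 15)  from 1·(162,11) + (59,4)
step 6: (383, 26)  from 1·(221,15) + (162,11)
step 7: (3668, 249)  from 9·(383,26) + (221,15)
…
step 10: (154218, 10469)  from 1·(139163,9447) + (15055,1022)
…
step 14: (2809702, 190735)  from 2·(1034361,70217) + (740980,50301)
step 15: (3844063, 260952)  from 1·(2809702,190735) + (1034361,70217)
fundamental: x₁=3844063, y₁=260952  (since 14776820347969 − 217·68095946304 = 1)

3844063 260952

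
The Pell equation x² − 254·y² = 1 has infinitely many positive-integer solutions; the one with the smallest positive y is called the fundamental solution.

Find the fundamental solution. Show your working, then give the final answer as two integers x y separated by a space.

255 16

d=254: √d = [15; 1,14,1,30] (ℓ=4, even), read p_3/q_3
i=0: a=15 ⇒ p=15, q=1
i=1: a=1 ⇒ p=16, q=1
i=2: a=14 ⇒ p=239, q=15
i=3: a=1 ⇒ p=255, q=16
fundamental: x₁=255, y₁=16  (since 65025 − 254·256 = 1)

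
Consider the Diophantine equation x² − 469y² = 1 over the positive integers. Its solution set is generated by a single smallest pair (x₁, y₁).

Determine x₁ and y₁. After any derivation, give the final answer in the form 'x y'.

137215 6336

√469 → a₀=21, period (1,1,1,10,6,10,1,1,1,42); ℓ=10 even so k=9
a_0=21:  p_0=21·1+0=21,  q_0=21·0+1=1
a_1=1:  p_1=1·21+1=22,  q_1=1·1+0=1
…
a_3=1:  p_3=1·43+22=65,  q_3=1·2+1=3
a_4=10:  p_4=10·65+43=693,  q_4=10·3+2=32
…
a_7=1:  p_7=1·42923+4223=47146,  q_7=1·1982+195=2177
a_8=1:  p_8=1·47146+42923=90069,  q_8=1·2177+1982=4159
a_9=1:  p_9=1·90069+47146=137215,  q_9=1·4159+2177=6336
fundamental: x₁=137215, y₁=6336  (since 18827956225 − 469·40144896 = 1)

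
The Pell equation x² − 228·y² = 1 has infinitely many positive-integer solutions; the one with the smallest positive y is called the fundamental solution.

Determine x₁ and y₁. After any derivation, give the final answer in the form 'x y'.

√228 → a₀=15, period (10,30); ℓ=2 even so k=1
k=0  a_k=15  p_k/q_k = 15/1
k=1  a_k=10  p_k/q_k = 151/10
→ (151, 10).  Check: 151²=22801, 228·10²=22800, difference 1.

151 10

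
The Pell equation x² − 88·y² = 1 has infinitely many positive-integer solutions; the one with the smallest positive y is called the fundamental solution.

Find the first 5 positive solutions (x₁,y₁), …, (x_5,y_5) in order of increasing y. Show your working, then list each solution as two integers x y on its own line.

d=88: √d = [9; 2,1,1,1,2,18] (ℓ=6, even), read p_5/q_5
k=0  a_k=9  p_k/q_k = 9/1
…
k=4  a_k=1  p_k/q_k = 75/8
k=5  a_k=2  p_k/q_k = 197/21
(x₁, y₁) = (197, 21);  197² − 88·21² = 1 ✓
(197+21√88)^2 = 77617 + 8274√88
(197+21√88)^3 = 30580901 + 3259935√88
(197+21√88)^4 = 12048797377 + 1284406116√88
(197+21√88)^5 = 4747195585637 + 506052749769√88

197 21
77617 8274
30580901 3259935
12048797377 1284406116
4747195585637 506052749769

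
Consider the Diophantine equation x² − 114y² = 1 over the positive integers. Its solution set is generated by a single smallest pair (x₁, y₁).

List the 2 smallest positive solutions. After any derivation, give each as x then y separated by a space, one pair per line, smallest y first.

[10; 1,2,10,2,1,20] for √114; ℓ=6 ⇒ convergent index 5
k=0  a_k=10  p_k/q_k = 10/1
…
k=3  a_k=10  p_k/q_k = 331/31
k=4  a_k=2  p_k/q_k = 694/65
k=5  a_k=1  p_k/q_k = 1025/96
→ (1025, 96).  Check: 1025²=1050625, 114·96²=1050624, difference 1.
n=2: (1025,96)∘(1025,96) = (1025·1025+114·96·96, 1025·96+96·1025) = (2101249,196800)

1025 96
2101249 196800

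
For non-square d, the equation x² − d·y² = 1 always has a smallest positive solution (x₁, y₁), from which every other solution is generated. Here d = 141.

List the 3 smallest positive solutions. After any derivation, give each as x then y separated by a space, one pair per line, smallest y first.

[11; 1,6,1,22] for √141; ℓ=4 ⇒ convergent index 3
a_0=11:  p_0=11·1+0=11,  q_0=11·0+1=1
a_1=1:  p_1=1·11+1=12,  q_1=1·1+0=1
a_2=6:  p_2=6·12+11=83,  q_2=6·1+1=7
a_3=1:  p_3=1·83+12=95,  q_3=1·7+1=8
(x₁, y₁) = (95, 8);  95² − 141·8² = 1 ✓
(95+8√141)^2 = 18049 + 1520√141
(95+8√141)^3 = 3429215 + 288792√141

95 8
18049 1520
3429215 288792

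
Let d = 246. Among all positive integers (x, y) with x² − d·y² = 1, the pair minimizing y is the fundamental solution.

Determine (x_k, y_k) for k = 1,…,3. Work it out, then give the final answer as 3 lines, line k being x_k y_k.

88805 5662
15772656049 1005627820
2801381440774085 178609557104538

√246 → a₀=15, period (1,2,5,1,14,1,5,2,1,30); ℓ=10 even so k=9
step 0: (15, 1)  from 15·(1,0) + (0,1)
…
step 2: (47, 3)  from 2·(16,1) + (15,1)
step 3: (251, 16)  from 5·(47,3) + (16,1)
step 4: (298, 19)  from 1·(251,16) + (47,3)
step 5: (4423, 282)  from 14·(298,19) + (251,16)
…
step 8: (60777, 3875)  from 2·(28028,1787) + (4721,301)
step 9: (88805, 5662)  from 1·(60777,3875) + (28028,1787)
→ (88805, 5662).  Check: 88805²=7886328025, 246·5662²=7886328024, difference 1.
(88805+5662√246)^2 = 15772656049 + 1005627820√246
(88805+5662√246)^3 = 2801381440774085 + 178609557104538√246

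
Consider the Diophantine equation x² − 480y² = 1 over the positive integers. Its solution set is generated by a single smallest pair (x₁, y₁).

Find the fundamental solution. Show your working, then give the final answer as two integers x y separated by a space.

√480 = [21; 1,9,1,42, …], period ℓ=4 (even) → k=3
step 0: (21, 1)  from 21·(1,0) + (0,1)
step 1: (22, 1)  from 1·(21,1) + (1,0)
step 2: (219, 10)  from 9·(22,1) + (21,1)
step 3: (241, 11)  from 1·(219,10) + (22,1)
(x₁, y₁) = (241, 11);  241² − 480·11² = 1 ✓

241 11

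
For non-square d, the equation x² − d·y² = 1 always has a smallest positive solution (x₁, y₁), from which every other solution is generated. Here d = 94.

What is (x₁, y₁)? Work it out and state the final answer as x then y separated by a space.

[9; 1,2,3,1,1,…,2,1,18] for √94; ℓ=16 ⇒ convergent index 15
a_0=9:  p_0=9·1+0=9,  q_0=9·0+1=1
…
a_2=2:  p_2=2·10+9=29,  q_2=2·1+1=3
…
a_4=1:  p_4=1·97+29=126,  q_4=1·10+3=13
…
a_6=5:  p_6=5·223+126=1241,  q_6=5·23+13=128
a_7=1:  p_7=1·1241+223=1464,  q_7=1·128+23=151
a_8=8:  p_8=8·1464+1241=12953,  q_8=8·151+128=1336
a_9=1:  p_9=1·12953+1464=14417,  q_9=1·1336+151=1487
a_10=5:  p_10=5·14417+12953=85038,  q_10=5·1487+1336=8771
…
a_12=1:  p_12=1·99455+85038=184493,  q_12=1·10258+8771=19029
a_13=3:  p_13=3·184493+99455=652934,  q_13=3·19029+10258=67345
a_14=2:  p_14=2·652934+184493=1490361,  q_14=2·67345+19029=153719
a_15=1:  p_15=1·1490361+652934=2143295,  q_15=1·153719+67345=221064
→ (2143295, 221064).  Check: 2143295²=4593713457025, 94·221064²=4593713457024, difference 1.

2143295 221064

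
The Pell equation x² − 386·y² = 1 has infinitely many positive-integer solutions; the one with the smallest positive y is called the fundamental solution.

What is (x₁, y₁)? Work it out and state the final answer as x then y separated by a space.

111555 5678

√386 → a₀=19, period (1,1,1,4,1,18,1,4,1,1,1,38); ℓ=12 even so k=11
i=0: a=19 ⇒ p=19, q=1
…
i=2: a=1 ⇒ p=39, q=2
…
i=4: a=4 ⇒ p=275, q=14
…
i=6: a=18 ⇒ p=6287, q=320
i=7: a=1 ⇒ p=6621, q=337
i=8: a=4 ⇒ p=32771, q=1668
…
i=10: a=1 ⇒ p=72163, q=3673
i=11: a=1 ⇒ p=111555, q=5678
fundamental: x₁=111555, y₁=5678  (since 12444518025 − 386·32239684 = 1)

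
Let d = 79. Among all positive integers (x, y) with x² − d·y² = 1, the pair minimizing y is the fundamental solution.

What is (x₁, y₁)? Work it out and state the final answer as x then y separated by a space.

80 9

√79 = [8; 1,7,1,16, …], period ℓ=4 (even) → k=3
i=0: a=8 ⇒ p=8, q=1
i=1: a=1 ⇒ p=9, q=1
i=2: a=7 ⇒ p=71, q=8
i=3: a=1 ⇒ p=80, q=9
fundamental: x₁=80, y₁=9  (since 6400 − 79·81 = 1)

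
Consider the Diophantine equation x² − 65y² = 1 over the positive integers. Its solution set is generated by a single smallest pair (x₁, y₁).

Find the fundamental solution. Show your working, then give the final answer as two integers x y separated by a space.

129 16

√65 = [8; 16, …], period ℓ=1 (odd) → k=1
a_0=8:  p_0=8·1+0=8,  q_0=8·0+1=1
a_1=16:  p_1=16·8+1=129,  q_1=16·1+0=16
fundamental: x₁=129, y₁=16  (since 16641 − 65·256 = 1)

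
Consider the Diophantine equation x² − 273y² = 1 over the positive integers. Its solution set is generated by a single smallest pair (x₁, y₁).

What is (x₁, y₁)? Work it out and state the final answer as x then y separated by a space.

727 44

√273 → a₀=16, period (1,1,10,1,1,32); ℓ=6 even so k=5
step 0: (16, 1)  from 16·(1,0) + (0,1)
step 1: (17, 1)  from 1·(16,1) + (1,0)
…
step 4: (380, 23)  from 1·(347,21) + (33,2)
step 5: (727, 44)  from 1·(380,23) + (347,21)
(x₁, y₁) = (727, 44);  727² − 273·44² = 1 ✓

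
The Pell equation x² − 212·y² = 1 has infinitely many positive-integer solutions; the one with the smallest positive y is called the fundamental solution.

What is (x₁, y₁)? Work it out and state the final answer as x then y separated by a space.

[14; 1,1,3,1,1,…,1,1,28] for √212; ℓ=14 ⇒ convergent index 13
step 0: (14, 1)  from 14·(1,0) + (0,1)
step 1: (15, 1)  from 1·(14,1) + (1,0)
step 2: (29, 2)  from 1·(15,1) + (14,1)
…
step 6: (364, 25)  from 1·(233,16) + (131,9)
step 7: (2417, 166)  from 6·(364,25) + (233,16)
step 8: (2781, 191)  from 1·(2417,166) + (364,25)
step 9: (5198, 357)  from 1·(2781,191) + (2417,166)
step 10: (7979, 548)  from 1·(5198,357) + (2781,191)
step 11: (29135, 2001)  from 3·(7979,548) + (5198,357)
step 12: (37114, 2549)  from 1·(29135,2001) + (7979,548)
step 13: (66249, 4550)  from 1·(37114,2549) + (29135,2001)
fundamental: x₁=66249, y₁=4550  (since 4388930001 − 212·20702500 = 1)

66249 4550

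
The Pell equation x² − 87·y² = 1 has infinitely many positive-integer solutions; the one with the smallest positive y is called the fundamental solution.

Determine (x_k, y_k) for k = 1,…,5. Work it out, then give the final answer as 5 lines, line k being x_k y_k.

28 3
1567 168
87724 9405
4910977 526512
274926988 29475267

[9; 3,18] for √87; ℓ=2 ⇒ convergent index 1
i=0: a=9 ⇒ p=9, q=1
i=1: a=3 ⇒ p=28, q=3
→ (28, 3).  Check: 28²=784, 87·3²=783, difference 1.
(x_2, y_2) = (28·28 + 87·3·3, 28·3 + 3·28) = (1567, 168)
(x_3, y_3) = (28·1567 + 87·3·168, 28·168 + 3·1567) = (87724, 9405)
(x_4, y_4) = (28·87724 + 87·3·9405, 28·9405 + 3·87724) = (4910977, 526512)
(x_5, y_5) = (28·4910977 + 87·3·526512, 28·526512 + 3·4910977) = (274926988, 29475267)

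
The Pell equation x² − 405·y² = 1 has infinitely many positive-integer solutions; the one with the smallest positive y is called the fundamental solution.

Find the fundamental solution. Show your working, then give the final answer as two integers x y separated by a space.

161 8

√405 = [20; 8,40, …], period ℓ=2 (even) → k=1
step 0: (20, 1)  from 20·(1,0) + (0,1)
step 1: (161, 8)  from 8·(20,1) + (1,0)
fundamental: x₁=161, y₁=8  (since 25921 − 405·64 = 1)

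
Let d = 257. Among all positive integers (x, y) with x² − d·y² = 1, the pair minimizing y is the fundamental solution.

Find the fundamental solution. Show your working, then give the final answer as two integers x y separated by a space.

513 32

d=257: √d = [16; 32] (ℓ=1, odd), read p_1/q_1
i=0: a=16 ⇒ p=16, q=1
i=1: a=32 ⇒ p=513, q=32
fundamental: x₁=513, y₁=32  (since 263169 − 257·1024 = 1)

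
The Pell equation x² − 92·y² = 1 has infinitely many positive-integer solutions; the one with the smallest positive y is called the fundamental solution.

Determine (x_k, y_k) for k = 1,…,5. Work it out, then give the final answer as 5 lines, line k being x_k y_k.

1151 120
2649601 276240
6099380351 635904360
14040770918401 1463851560480
32321848554778751 3369785656320600

√92 = [9; 1,1,2,4,2,1,1,18, …], period ℓ=8 (even) → k=7
k=0  a_k=9  p_k/q_k = 9/1
…
k=2  a_k=1  p_k/q_k = 19/2
…
k=4  a_k=4  p_k/q_k = 211/22
k=5  a_k=2  p_k/q_k = 470/49
k=6  a_k=1  p_k/q_k = 681/71
k=7  a_k=1  p_k/q_k = 1151/120
(x₁, y₁) = (1151, 120);  1151² − 92·120² = 1 ✓
(x_2, y_2) = (1151·1151 + 92·120·120, 1151·120 + 120·1151) = (2649601, 276240)
(x_3, y_3) = (1151·2649601 + 92·120·276240, 1151·276240 + 120·2649601) = (6099380351, 635904360)
(x_4, y_4) = (1151·6099380351 + 92·120·635904360, 1151·635904360 + 120·6099380351) = (14040770918401, 1463851560480)
(x_5, y_5) = (1151·14040770918401 + 92·120·1463851560480, 1151·1463851560480 + 120·14040770918401) = (32321848554778751, 3369785656320600)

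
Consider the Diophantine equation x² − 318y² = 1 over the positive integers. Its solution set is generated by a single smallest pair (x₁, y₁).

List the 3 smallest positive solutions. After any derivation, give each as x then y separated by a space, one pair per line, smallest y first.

107 6
22897 1284
4899851 274770

d=318: √d = [17; 1,4,1,34] (ℓ=4, even), read p_3/q_3
k=0  a_k=17  p_k/q_k = 17/1
…
k=2  a_k=4  p_k/q_k = 89/5
k=3  a_k=1  p_k/q_k = 107/6
→ (107, 6).  Check: 107²=11449, 318·6²=11448, difference 1.
(x_2, y_2) = (107·107 + 318·6·6, 107·6 + 6·107) = (22897, 1284)
(x_3, y_3) = (107·22897 + 318·6·1284, 107·1284 + 6·22897) = (4899851, 274770)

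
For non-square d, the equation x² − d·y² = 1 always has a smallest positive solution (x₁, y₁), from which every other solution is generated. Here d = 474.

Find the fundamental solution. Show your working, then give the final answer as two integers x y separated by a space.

[21; 1,3,2,1,1,…,3,1,42] for √474; ℓ=14 ⇒ convergent index 13
k=0  a_k=21  p_k/q_k = 21/1
k=1  a_k=1  p_k/q_k = 22/1
k=2  a_k=3  p_k/q_k = 87/4
k=3  a_k=2  p_k/q_k = 196/9
k=4  a_k=1  p_k/q_k = 283/13
k=5  a_k=1  p_k/q_k = 479/22
k=6  a_k=1  p_k/q_k = 762/35
…
k=8  a_k=1  p_k/q_k = 5813/267
k=9  a_k=1  p_k/q_k = 10864/499
…
k=11  a_k=2  p_k/q_k = 44218/2031
k=12  a_k=3  p_k/q_k = 149331/6859
k=13  a_k=1  p_k/q_k = 193549/8890
→ (193549, 8890).  Check: 193549²=37461215401, 474·8890²=37461215400, difference 1.

193549 8890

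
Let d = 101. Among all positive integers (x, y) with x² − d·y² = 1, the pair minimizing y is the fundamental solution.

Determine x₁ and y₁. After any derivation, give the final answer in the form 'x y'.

√101 → a₀=10, period (20); ℓ=1 odd so k=1
i=0: a=10 ⇒ p=10, q=1
i=1: a=20 ⇒ p=201, q=20
fundamental: x₁=201, y₁=20  (since 40401 − 101·400 = 1)

201 20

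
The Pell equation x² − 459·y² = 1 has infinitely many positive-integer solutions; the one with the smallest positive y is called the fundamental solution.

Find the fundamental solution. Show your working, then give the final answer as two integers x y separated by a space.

d=459: √d = [21; 2,2,1,4,21,4,1,2,2,42] (ℓ=10, even), read p_9/q_9
i=0: a=21 ⇒ p=21, q=1
…
i=2: a=2 ⇒ p=107, q=5
i=3: a=1 ⇒ p=150, q=7
…
i=5: a=21 ⇒ p=14997, q=700
i=6: a=4 ⇒ p=60695, q=2833
…
i=8: a=2 ⇒ p=212079, q=9899
i=9: a=2 ⇒ p=499850, q=23331
→ (499850, 23331).  Check: 499850²=249850022500, 459·23331²=249850022499, difference 1.

499850 23331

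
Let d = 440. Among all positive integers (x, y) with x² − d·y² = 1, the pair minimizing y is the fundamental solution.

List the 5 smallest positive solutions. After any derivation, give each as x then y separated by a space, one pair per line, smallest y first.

√440 = [20; 1,40, …], period ℓ=2 (even) → k=1
step 0: (20, 1)  from 20·(1,0) + (0,1)
step 1: (21, 1)  from 1·(20,1) + (1,0)
fundamental: x₁=21, y₁=1  (since 441 − 440·1 = 1)
(21+1√440)^2 = 881 + 42√440
(21+1√440)^3 = 36981 + 1763√440
(21+1√440)^4 = 1552321 + 74004√440
(21+1√440)^5 = 65160501 + 3106405√440

21 1
881 42
36981 1763
1552321 74004
65160501 3106405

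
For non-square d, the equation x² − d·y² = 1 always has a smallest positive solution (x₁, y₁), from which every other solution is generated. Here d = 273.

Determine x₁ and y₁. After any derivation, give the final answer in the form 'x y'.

√273 → a₀=16, period (1,1,10,1,1,32); ℓ=6 even so k=5
i=0: a=16 ⇒ p=16, q=1
i=1: a=1 ⇒ p=17, q=1
i=2: a=1 ⇒ p=33, q=2
i=3: a=10 ⇒ p=347, q=21
i=4: a=1 ⇒ p=380, q=23
i=5: a=1 ⇒ p=727, q=44
→ (727, 44).  Check: 727²=528529, 273·44²=528528, difference 1.

727 44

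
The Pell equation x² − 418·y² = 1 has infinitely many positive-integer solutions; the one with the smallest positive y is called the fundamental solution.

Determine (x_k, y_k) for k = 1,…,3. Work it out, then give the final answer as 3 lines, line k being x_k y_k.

33857 1656
2292592897 112134384
155240635393601 7593067676520

d=418: √d = [20; 2,4,20,4,2,40] (ℓ=6, even), read p_5/q_5
a_0=20:  p_0=20·1+0=20,  q_0=20·0+1=1
a_1=2:  p_1=2·20+1=41,  q_1=2·1+0=2
…
a_3=20:  p_3=20·184+41=3721,  q_3=20·9+2=182
a_4=4:  p_4=4·3721+184=15068,  q_4=4·182+9=737
a_5=2:  p_5=2·15068+3721=33857,  q_5=2·737+182=1656
(x₁, y₁) = (33857, 1656);  33857² − 418·1656² = 1 ✓
(33857+1656√418)^2 = 2292592897 + 112134384√418
(33857+1656√418)^3 = 155240635393601 + 7593067676520√418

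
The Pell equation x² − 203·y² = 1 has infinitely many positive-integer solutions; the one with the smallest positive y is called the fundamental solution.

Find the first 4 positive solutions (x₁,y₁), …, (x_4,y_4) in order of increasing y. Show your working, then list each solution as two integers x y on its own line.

d=203: √d = [14; 4,28] (ℓ=2, even), read p_1/q_1
k=0  a_k=14  p_k/q_k = 14/1
k=1  a_k=4  p_k/q_k = 57/4
(x₁, y₁) = (57, 4);  57² − 203·4² = 1 ✓
n=2: (57,4)∘(57,4) = (57·57+203·4·4, 57·4+4·57) = (6497,456)
n=3: (6497,456)∘(57,4) = (57·6497+203·4·456, 57·456+4·6497) = (740601,51980)
n=4: (740601,51980)∘(57,4) = (57·740601+203·4·51980, 57·51980+4·740601) = (84422017,5925264)

57 4
6497 456
740601 51980
84422017 5925264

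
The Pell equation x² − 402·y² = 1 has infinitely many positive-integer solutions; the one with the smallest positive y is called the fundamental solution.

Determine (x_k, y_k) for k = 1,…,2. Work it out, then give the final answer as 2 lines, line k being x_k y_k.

401 20
321601 16040

[20; 20,40] for √402; ℓ=2 ⇒ convergent index 1
i=0: a=20 ⇒ p=20, q=1
i=1: a=20 ⇒ p=401, q=20
(x₁, y₁) = (401, 20);  401² − 402·20² = 1 ✓
(401+20√402)^2 = 321601 + 16040√402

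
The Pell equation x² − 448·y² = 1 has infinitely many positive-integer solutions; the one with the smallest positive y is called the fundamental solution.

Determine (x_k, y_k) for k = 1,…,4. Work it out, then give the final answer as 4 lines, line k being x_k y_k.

√448 = [21; 6,42, …], period ℓ=2 (even) → k=1
k=0  a_k=21  p_k/q_k = 21/1
k=1  a_k=6  p_k/q_k = 127/6
(x₁, y₁) = (127, 6);  127² − 448·6² = 1 ✓
(127+6√448)^2 = 32257 + 1524√448
(127+6√448)^3 = 8193151 + 387090√448
(127+6√448)^4 = 2081028097 + 98319336√448

127 6
32257 1524
8193151 387090
2081028097 98319336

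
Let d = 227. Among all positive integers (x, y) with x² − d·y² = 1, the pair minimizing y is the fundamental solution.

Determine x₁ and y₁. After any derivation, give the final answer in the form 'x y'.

[15; 15,30] for √227; ℓ=2 ⇒ convergent index 1
a_0=15:  p_0=15·1+0=15,  q_0=15·0+1=1
a_1=15:  p_1=15·15+1=226,  q_1=15·1+0=15
(x₁, y₁) = (226, 15);  226² − 227·15² = 1 ✓

226 15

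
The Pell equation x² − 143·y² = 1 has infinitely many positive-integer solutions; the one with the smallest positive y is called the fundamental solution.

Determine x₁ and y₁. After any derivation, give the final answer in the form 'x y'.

12 1

[11; 1,22] for √143; ℓ=2 ⇒ convergent index 1
k=0  a_k=11  p_k/q_k = 11/1
k=1  a_k=1  p_k/q_k = 12/1
(x₁, y₁) = (12, 1);  12² − 143·1² = 1 ✓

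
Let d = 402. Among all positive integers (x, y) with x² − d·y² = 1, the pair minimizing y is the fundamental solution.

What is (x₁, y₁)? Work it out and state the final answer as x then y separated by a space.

√402 = [20; 20,40, …], period ℓ=2 (even) → k=1
i=0: a=20 ⇒ p=20, q=1
i=1: a=20 ⇒ p=401, q=20
fundamental: x₁=401, y₁=20  (since 160801 − 402·400 = 1)

401 20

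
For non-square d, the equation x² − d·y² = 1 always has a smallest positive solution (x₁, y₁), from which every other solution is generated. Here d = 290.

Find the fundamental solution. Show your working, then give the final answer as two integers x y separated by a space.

[17; 34] for √290; ℓ=1 ⇒ convergent index 1
i=0: a=17 ⇒ p=17, q=1
i=1: a=34 ⇒ p=579, q=34
fundamental: x₁=579, y₁=34  (since 335241 − 290·1156 = 1)

579 34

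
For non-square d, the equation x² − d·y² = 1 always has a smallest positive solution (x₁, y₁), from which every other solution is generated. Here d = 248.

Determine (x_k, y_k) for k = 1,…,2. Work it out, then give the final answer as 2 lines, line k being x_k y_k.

63 4
7937 504

√248 = [15; 1,2,1,30, …], period ℓ=4 (even) → k=3
k=0  a_k=15  p_k/q_k = 15/1
…
k=2  a_k=2  p_k/q_k = 47/3
k=3  a_k=1  p_k/q_k = 63/4
→ (63, 4).  Check: 63²=3969, 248·4²=3968, difference 1.
n=2: (63,4)∘(63,4) = (63·63+248·4·4, 63·4+4·63) = (7937,504)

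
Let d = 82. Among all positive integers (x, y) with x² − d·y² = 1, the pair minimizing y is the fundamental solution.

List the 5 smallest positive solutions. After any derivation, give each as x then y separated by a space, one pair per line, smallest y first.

√82 → a₀=9, period (18); ℓ=1 odd so k=1
i=0: a=9 ⇒ p=9, q=1
i=1: a=18 ⇒ p=163, q=18
(x₁, y₁) = (163, 18);  163² − 82·18² = 1 ✓
(x_2, y_2) = (163·163 + 82·18·18, 163·18 + 18·163) = (53137, 5868)
(x_3, y_3) = (163·53137 + 82·18·5868, 163·5868 + 18·53137) = (17322499, 1912950)
(x_4, y_4) = (163·17322499 + 82·18·1912950, 163·1912950 + 18·17322499) = (5647081537, 623615832)
(x_5, y_5) = (163·5647081537 + 82·18·623615832, 163·623615832 + 18·5647081537) = (1840931258563, 203296848282)

163 18
53137 5868
17322499 1912950
5647081537 623615832
1840931258563 203296848282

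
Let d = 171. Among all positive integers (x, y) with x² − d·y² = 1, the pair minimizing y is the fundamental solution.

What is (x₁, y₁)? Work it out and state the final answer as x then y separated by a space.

170 13

[13; 13,26] for √171; ℓ=2 ⇒ convergent index 1
step 0: (13, 1)  from 13·(1,0) + (0,1)
step 1: (170, 13)  from 13·(13,1) + (1,0)
fundamental: x₁=170, y₁=13  (since 28900 − 171·169 = 1)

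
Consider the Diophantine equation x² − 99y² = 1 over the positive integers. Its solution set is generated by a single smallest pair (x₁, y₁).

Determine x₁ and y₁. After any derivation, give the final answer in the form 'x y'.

10 1

[9; 1,18] for √99; ℓ=2 ⇒ convergent index 1
step 0: (9, 1)  from 9·(1,0) + (0,1)
step 1: (10, 1)  from 1·(9,1) + (1,0)
(x₁, y₁) = (10, 1);  10² − 99·1² = 1 ✓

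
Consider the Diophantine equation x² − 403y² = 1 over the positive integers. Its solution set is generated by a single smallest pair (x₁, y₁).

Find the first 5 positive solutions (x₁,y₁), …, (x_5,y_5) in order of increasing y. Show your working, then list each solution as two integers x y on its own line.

669878 33369
897473069767 44706317964
1202394930058086974 59895557730143415
1610915821914004898868577 80245432842261314788776
2158234137903017152358511160238 107509300122956754498421235241

[20; 13,2,1,3,1,3,1,2,13,40] for √403; ℓ=10 ⇒ convergent index 9
a_0=20:  p_0=20·1+0=20,  q_0=20·0+1=1
a_1=13:  p_1=13·20+1=261,  q_1=13·1+0=13
…
a_3=1:  p_3=1·542+261=803,  q_3=1·27+13=40
a_4=3:  p_4=3·803+542=2951,  q_4=3·40+27=147
…
a_6=3:  p_6=3·3754+2951=14213,  q_6=3·187+147=708
…
a_8=2:  p_8=2·17967+14213=50147,  q_8=2·895+708=2498
a_9=13:  p_9=13·50147+17967=669878,  q_9=13·2498+895=33369
(x₁, y₁) = (669878, 33369);  669878² − 403·33369² = 1 ✓
(669878+33369√403)^2 = 897473069767 + 44706317964√403
(669878+33369√403)^3 = 1202394930058086974 + 59895557730143415√403
(669878+33369√403)^4 = 1610915821914004898868577 + 80245432842261314788776√403
(669878+33369√403)^5 = 2158234137903017152358511160238 + 107509300122956754498421235241√403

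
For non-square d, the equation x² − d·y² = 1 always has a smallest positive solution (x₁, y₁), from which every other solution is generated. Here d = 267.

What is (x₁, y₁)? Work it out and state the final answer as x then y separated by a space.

2402 147

√267 = [16; 2,1,15,1,2,32, …], period ℓ=6 (even) → k=5
k=0  a_k=16  p_k/q_k = 16/1
k=1  a_k=2  p_k/q_k = 33/2
…
k=3  a_k=15  p_k/q_k = 768/47
k=4  a_k=1  p_k/q_k = 817/50
k=5  a_k=2  p_k/q_k = 2402/147
fundamental: x₁=2402, y₁=147  (since 5769604 − 267·21609 = 1)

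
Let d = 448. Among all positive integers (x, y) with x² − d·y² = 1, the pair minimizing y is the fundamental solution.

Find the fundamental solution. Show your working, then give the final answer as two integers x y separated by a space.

127 6

[21; 6,42] for √448; ℓ=2 ⇒ convergent index 1
i=0: a=21 ⇒ p=21, q=1
i=1: a=6 ⇒ p=127, q=6
(x₁, y₁) = (127, 6);  127² − 448·6² = 1 ✓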